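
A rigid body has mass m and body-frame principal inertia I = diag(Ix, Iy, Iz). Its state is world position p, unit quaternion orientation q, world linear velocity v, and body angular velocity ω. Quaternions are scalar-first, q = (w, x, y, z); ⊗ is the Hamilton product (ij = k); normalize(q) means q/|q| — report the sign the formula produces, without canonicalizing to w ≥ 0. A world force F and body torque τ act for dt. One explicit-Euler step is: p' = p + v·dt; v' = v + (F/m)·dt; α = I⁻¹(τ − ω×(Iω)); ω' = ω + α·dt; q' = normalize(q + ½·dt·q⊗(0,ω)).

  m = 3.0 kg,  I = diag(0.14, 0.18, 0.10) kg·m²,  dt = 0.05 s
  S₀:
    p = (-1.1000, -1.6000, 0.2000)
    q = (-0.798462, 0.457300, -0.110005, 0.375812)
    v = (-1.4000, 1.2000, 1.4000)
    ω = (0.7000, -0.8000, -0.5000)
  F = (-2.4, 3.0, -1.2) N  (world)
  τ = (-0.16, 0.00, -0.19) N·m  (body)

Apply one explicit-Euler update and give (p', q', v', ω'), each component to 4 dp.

precession coupling ω×(Iω) = (-0.0320, -0.0140, -0.0224)
angular accel α = (-0.9143, 0.0778, -1.6760)
ω + α·dt = (0.6543, -0.7961, -0.5838)
q⊗(0,ω) = (-0.2202080, -0.2032713, 1.1304880, 0.1103945)
q' = normalize(q + ½dt·q⊗(0,ω)) = (-0.8036, 0.4520, -0.0817, 0.3784)
linear accel F/m = (-0.8000, 1.0000, -0.4000)
p + v·dt = (-1.1700, -1.5400, 0.2700)
new velocity v' = (-1.4400, 1.2500, 1.3800)

p' = (-1.1700, -1.5400, 0.2700)
q' = (-0.8036, 0.4520, -0.0817, 0.3784)
v' = (-1.4400, 1.2500, 1.3800)
ω' = (0.6543, -0.7961, -0.5838)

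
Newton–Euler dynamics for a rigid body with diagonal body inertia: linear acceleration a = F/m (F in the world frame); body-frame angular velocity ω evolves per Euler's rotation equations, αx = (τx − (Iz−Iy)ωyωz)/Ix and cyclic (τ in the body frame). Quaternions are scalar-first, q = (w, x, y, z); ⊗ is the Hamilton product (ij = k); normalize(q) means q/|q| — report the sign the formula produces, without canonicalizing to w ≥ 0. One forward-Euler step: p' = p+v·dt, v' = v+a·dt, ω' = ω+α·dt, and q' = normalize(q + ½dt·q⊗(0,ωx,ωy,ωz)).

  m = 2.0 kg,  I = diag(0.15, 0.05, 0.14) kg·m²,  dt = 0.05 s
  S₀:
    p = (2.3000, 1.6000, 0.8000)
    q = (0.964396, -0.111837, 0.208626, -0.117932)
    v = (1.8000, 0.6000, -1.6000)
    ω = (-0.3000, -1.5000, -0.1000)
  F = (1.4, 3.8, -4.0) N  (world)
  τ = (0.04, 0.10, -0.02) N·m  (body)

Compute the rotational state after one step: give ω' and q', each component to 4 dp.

precession coupling ω×(Iω) = (0.0135, 0.0003, -0.0450)
angular accel α = (0.1767, 1.9940, 0.1786)
ω' = ω + α·dt = (-0.2912, -1.4003, -0.0911)
q⊗(0,ω) = (0.2675947, -0.4870794, -1.4223981, 0.1339037)
updated quaternion q' = (0.9704, -0.1239, 0.1729, -0.1145)

ω' = (-0.2912, -1.4003, -0.0911)
q' = (0.9704, -0.1239, 0.1729, -0.1145)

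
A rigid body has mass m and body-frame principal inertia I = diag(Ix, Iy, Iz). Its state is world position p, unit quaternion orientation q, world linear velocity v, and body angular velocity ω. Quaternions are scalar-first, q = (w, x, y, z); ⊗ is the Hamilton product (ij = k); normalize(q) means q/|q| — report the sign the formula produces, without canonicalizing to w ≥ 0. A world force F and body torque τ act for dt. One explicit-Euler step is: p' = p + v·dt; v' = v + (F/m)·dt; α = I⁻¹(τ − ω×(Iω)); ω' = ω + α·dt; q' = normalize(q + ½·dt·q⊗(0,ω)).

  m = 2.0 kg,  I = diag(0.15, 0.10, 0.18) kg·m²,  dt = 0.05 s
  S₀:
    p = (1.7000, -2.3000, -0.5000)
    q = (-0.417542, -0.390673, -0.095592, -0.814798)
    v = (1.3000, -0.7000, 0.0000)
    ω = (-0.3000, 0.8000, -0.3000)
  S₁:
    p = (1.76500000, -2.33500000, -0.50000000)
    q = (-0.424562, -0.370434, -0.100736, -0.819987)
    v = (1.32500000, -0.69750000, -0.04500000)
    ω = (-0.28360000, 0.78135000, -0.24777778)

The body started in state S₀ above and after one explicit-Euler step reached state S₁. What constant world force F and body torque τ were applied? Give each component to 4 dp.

F = (1.0000, 0.1000, -1.8000)
τ = (0.0300, -0.0400, 0.2000)

velocity change Δv = (0.02500000, 0.00250000, -0.04500000)
applied force F = (1.0000, 0.1000, -1.8000)
ω₁ − ω₀ = (0.01640000, -0.01865000, 0.05222222)
precession coupling = (-0.0192, -0.0027, 0.0120)
I·α + gyro = (0.0300, -0.0400, 0.2000)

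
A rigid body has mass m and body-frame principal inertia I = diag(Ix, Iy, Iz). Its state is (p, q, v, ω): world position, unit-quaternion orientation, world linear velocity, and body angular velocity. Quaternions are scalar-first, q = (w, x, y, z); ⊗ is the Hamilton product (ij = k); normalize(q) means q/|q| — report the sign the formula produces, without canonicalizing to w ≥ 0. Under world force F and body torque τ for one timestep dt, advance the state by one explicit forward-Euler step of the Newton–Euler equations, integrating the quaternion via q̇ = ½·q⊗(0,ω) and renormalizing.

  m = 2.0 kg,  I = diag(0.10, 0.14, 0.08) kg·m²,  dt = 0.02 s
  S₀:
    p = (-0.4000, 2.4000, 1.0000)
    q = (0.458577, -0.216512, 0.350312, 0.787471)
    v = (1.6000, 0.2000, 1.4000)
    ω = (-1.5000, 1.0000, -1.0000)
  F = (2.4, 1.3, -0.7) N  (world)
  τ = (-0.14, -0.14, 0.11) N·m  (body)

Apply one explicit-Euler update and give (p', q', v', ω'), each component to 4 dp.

a = (1.2000, 0.6500, -0.3500)
new position p' = (-0.3680, 2.4040, 1.0280)
v + (F/m)dt = (1.6240, 0.2130, 1.3930)
(τ − ω×Iω)/I = (-2.0000, -1.2143, 2.1250)
new body rate ω' = (-1.5400, 0.9757, -0.9575)
2q̇ = q⊗(0,ω) = (0.1123910, -1.8256485, -0.9391415, -0.1496210)
updated quaternion q' = (0.4596, -0.2347, 0.3408, 0.7858)

p' = (-0.3680, 2.4040, 1.0280)
q' = (0.4596, -0.2347, 0.3408, 0.7858)
v' = (1.6240, 0.2130, 1.3930)
ω' = (-1.5400, 0.9757, -0.9575)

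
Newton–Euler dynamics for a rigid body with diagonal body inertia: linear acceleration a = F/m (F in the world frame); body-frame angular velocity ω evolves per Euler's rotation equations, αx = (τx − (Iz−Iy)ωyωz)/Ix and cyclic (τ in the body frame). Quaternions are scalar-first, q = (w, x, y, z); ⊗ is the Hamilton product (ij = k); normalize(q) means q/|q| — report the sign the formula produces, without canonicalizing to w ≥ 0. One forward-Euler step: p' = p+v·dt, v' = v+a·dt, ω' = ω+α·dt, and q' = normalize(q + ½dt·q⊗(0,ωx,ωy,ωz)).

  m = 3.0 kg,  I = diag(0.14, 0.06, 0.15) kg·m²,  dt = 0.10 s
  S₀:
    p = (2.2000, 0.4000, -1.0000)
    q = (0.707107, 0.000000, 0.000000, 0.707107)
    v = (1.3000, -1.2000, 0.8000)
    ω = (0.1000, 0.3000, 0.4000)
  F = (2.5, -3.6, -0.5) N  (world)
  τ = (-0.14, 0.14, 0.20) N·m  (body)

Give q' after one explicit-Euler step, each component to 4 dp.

Hamilton product q⊗(0,ω) = (-0.2828428, -0.1414214, 0.2828428, 0.2828428)
updated quaternion q' = (0.6927, -0.0071, 0.0141, 0.7210)

q' = (0.6927, -0.0071, 0.0141, 0.7210)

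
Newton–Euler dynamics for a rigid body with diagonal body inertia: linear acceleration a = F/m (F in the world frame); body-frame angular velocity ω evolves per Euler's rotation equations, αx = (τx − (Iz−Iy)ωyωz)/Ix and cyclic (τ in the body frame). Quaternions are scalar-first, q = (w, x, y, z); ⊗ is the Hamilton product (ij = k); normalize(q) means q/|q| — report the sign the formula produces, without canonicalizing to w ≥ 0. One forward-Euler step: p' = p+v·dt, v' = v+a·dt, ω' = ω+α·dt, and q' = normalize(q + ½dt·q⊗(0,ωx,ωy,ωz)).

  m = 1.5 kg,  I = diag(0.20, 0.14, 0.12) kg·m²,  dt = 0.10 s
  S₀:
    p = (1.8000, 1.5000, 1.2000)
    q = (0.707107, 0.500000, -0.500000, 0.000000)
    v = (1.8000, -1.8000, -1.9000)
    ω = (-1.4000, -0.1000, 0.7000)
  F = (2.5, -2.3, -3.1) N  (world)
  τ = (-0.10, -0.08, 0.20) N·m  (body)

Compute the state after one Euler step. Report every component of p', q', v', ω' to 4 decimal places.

α = I⁻¹(τ − ω×Iω) = (-0.5070, -0.0114, 1.7367)
ω' = ω + α·dt = (-1.4507, -0.1011, 0.8737)
Hamilton product q⊗(0,ω) = (0.6500000, -1.3399498, -0.4207107, -0.2550251)
q' = normalize(q + ½dt·q⊗(0,ω)) = (0.7373, 0.4317, -0.5194, -0.0127)
p' = p + v·dt = (1.9800, 1.3200, 1.0100)
v + (F/m)dt = (1.9667, -1.9533, -2.1067)

p' = (1.9800, 1.3200, 1.0100)
q' = (0.7373, 0.4317, -0.5194, -0.0127)
v' = (1.9667, -1.9533, -2.1067)
ω' = (-1.4507, -0.1011, 0.8737)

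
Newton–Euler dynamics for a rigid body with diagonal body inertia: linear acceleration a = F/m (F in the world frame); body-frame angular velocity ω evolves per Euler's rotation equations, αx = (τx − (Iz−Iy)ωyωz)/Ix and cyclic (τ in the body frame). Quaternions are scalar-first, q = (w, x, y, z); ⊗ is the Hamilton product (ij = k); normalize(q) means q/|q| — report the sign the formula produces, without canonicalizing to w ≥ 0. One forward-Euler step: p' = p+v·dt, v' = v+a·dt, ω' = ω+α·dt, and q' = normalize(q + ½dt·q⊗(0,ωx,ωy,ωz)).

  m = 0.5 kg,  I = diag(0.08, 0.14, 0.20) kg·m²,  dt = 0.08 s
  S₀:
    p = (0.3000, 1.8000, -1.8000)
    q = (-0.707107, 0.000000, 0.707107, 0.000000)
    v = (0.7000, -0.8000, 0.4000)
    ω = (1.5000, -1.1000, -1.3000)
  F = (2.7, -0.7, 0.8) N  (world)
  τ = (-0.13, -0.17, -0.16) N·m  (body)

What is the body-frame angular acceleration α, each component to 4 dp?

gyro term ω×Iω = (0.0858, 0.2340, -0.0990)
α = I⁻¹(τ − ω×Iω) = (-2.6975, -2.8857, -0.3050)

α = (-2.6975, -2.8857, -0.3050)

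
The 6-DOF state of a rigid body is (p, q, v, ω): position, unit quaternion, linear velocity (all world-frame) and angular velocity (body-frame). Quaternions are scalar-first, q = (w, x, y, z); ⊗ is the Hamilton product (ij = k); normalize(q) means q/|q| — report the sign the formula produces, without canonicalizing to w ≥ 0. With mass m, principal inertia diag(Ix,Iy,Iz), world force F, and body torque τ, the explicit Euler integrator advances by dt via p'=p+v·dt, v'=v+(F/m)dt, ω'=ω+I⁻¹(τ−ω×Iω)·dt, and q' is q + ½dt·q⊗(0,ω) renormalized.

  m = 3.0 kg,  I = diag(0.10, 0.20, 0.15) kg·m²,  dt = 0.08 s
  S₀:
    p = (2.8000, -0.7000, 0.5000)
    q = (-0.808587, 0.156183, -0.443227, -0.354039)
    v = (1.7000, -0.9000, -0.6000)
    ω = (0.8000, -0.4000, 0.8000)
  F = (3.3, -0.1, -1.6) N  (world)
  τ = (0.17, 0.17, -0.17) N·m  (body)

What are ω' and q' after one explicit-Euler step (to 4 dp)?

ω' = (0.9232, -0.3192, 0.7264)
q' = (-0.8084, 0.1103, -0.4461, -0.3678)

gyro term ω×Iω = (0.0160, -0.0320, -0.0320)
(τ − ω×Iω)/I = (1.5400, 1.0100, -0.9200)
ω' = ω + α·dt = (0.9232, -0.3192, 0.7264)
q⊗(0,ω) = (-0.0190060, -1.1430668, -0.0847428, -0.3547612)
q + ½dt·q⊗(0,ω), renormalized = (-0.8084, 0.1103, -0.4461, -0.3678)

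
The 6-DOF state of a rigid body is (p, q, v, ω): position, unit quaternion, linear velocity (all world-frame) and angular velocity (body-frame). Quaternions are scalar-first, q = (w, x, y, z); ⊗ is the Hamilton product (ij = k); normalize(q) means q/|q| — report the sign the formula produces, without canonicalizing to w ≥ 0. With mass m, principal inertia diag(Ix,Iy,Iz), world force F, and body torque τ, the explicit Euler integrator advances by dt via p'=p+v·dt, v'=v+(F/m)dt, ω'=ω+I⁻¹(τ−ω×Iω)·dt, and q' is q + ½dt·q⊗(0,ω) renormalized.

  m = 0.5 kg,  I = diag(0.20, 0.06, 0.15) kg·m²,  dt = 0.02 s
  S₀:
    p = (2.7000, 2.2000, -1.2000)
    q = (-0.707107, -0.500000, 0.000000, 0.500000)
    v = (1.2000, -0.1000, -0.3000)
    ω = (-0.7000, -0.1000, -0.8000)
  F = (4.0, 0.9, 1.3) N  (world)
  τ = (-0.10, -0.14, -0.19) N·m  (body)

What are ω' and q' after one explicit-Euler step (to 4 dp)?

ω×(Iω) gyroscopic = (0.0072, 0.0280, -0.0098)
angular accel α = (-0.5360, -2.8000, -1.2013)
new body rate ω' = (-0.7107, -0.1560, -0.8240)
q⊗(0,ω) = (0.0500000, 0.5449749, -0.6792893, 0.6156856)
updated quaternion q' = (-0.7066, -0.4945, -0.0068, 0.5061)

ω' = (-0.7107, -0.1560, -0.8240)
q' = (-0.7066, -0.4945, -0.0068, 0.5061)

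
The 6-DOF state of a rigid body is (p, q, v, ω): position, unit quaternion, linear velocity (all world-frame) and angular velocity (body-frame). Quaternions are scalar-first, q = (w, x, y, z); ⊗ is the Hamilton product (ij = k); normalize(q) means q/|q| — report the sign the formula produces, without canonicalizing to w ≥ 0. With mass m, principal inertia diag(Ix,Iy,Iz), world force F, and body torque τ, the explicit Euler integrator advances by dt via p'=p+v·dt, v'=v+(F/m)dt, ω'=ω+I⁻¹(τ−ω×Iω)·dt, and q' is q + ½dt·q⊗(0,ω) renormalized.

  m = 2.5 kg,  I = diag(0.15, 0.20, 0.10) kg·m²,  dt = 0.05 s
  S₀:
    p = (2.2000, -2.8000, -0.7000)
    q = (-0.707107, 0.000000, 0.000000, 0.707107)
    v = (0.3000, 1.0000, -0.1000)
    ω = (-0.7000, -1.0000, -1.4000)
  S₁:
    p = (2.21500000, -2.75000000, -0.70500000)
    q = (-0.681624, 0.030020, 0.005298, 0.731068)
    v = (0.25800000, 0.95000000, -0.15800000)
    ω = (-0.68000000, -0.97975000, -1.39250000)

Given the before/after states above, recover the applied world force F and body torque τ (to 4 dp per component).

v₁ − v₀ = (-0.04200000, -0.05000000, -0.05800000)
F = m·Δv/dt = (-2.1000, -2.5000, -2.9000)
ω₁ − ω₀ = (0.02000000, 0.02025000, 0.00750000)
precession coupling = (-0.1400, 0.0490, 0.0350)
τ = I·(Δω/dt) + ω₀×(Iω₀) = (-0.0800, 0.1300, 0.0500)

F = (-2.1000, -2.5000, -2.9000)
τ = (-0.0800, 0.1300, 0.0500)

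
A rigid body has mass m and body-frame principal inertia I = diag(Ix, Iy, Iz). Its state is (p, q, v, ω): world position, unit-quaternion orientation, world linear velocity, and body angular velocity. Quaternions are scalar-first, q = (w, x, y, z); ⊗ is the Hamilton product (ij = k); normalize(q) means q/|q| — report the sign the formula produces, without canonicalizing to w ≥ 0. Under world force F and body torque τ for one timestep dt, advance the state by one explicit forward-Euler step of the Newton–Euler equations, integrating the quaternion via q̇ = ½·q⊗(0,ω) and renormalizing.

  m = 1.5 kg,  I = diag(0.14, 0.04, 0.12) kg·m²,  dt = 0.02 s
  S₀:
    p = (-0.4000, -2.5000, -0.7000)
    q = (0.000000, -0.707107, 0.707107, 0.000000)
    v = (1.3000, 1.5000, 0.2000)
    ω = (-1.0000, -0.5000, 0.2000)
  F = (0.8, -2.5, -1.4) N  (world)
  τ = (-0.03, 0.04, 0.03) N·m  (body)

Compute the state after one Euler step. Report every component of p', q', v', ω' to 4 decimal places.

p' = (-0.3740, -2.4700, -0.6960)
q' = (-0.0035, -0.7056, 0.7085, 0.0106)
v' = (1.3107, 1.4667, 0.1813)
ω' = (-1.0031, -0.4780, 0.2133)

p + v·dt = (-0.3740, -2.4700, -0.6960)
v + (F/m)dt = (1.3107, 1.4667, 0.1813)
angular accel α = (-0.1571, 1.1000, 0.6667)
ω' = ω + α·dt = (-1.0031, -0.4780, 0.2133)
Hamilton product q⊗(0,ω) = (-0.3535535, 0.1414214, 0.1414214, 1.0606605)
updated quaternion q' = (-0.0035, -0.7056, 0.7085, 0.0106)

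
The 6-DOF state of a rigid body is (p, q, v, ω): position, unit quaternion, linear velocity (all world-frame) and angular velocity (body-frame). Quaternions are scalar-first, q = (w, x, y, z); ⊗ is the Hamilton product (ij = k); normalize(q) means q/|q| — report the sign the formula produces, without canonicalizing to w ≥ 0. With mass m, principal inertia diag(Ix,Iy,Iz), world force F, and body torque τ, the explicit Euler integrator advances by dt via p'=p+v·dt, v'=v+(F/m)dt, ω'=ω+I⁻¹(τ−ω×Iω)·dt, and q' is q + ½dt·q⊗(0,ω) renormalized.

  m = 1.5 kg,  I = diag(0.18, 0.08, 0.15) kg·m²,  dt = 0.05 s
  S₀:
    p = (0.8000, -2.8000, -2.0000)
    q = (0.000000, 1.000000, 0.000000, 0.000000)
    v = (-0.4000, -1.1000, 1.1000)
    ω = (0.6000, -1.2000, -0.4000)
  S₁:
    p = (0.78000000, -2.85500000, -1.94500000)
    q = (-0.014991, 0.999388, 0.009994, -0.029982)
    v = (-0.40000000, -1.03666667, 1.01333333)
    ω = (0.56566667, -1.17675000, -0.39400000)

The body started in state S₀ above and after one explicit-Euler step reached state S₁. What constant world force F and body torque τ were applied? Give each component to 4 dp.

Δv = v₁−v₀ = (0.00000000, 0.06333333, -0.08666667)
F = m·Δv/dt = (0.0000, 1.9000, -2.6000)
ω₁ − ω₀ = (-0.03433333, 0.02325000, 0.00600000)
ω₀×(Iω₀) = (0.0336, -0.0072, 0.0720)
applied torque τ = (-0.0900, 0.0300, 0.0900)

F = (0.0000, 1.9000, -2.6000)
τ = (-0.0900, 0.0300, 0.0900)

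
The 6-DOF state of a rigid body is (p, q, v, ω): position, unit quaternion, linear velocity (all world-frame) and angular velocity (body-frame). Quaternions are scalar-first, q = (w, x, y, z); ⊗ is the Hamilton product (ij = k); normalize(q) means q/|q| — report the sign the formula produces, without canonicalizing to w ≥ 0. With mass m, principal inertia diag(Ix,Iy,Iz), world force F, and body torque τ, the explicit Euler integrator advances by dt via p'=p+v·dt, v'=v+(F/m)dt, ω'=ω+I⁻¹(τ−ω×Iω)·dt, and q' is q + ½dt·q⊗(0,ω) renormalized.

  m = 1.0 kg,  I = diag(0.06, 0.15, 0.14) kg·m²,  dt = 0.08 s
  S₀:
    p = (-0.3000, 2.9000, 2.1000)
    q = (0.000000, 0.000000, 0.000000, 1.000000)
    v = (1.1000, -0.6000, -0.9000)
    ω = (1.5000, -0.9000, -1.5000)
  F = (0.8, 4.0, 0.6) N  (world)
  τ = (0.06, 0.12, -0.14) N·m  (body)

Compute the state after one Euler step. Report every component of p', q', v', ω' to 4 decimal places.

p' = (-0.2120, 2.8520, 2.0280)
q' = (0.0597, 0.0358, 0.0597, 0.9958)
v' = (1.1640, -0.2800, -0.8520)
ω' = (1.5980, -0.9320, -1.5106)

p' = p + v·dt = (-0.2120, 2.8520, 2.0280)
v + (F/m)dt = (1.1640, -0.2800, -0.8520)
α = I⁻¹(τ − ω×Iω) = (1.2250, -0.4000, -0.1321)
new body rate ω' = (1.5980, -0.9320, -1.5106)
2q̇ = q⊗(0,ω) = (1.5000000, 0.9000000, 1.5000000, 0.0000000)
q + ½dt·q⊗(0,ω), renormalized = (0.0597, 0.0358, 0.0597, 0.9958)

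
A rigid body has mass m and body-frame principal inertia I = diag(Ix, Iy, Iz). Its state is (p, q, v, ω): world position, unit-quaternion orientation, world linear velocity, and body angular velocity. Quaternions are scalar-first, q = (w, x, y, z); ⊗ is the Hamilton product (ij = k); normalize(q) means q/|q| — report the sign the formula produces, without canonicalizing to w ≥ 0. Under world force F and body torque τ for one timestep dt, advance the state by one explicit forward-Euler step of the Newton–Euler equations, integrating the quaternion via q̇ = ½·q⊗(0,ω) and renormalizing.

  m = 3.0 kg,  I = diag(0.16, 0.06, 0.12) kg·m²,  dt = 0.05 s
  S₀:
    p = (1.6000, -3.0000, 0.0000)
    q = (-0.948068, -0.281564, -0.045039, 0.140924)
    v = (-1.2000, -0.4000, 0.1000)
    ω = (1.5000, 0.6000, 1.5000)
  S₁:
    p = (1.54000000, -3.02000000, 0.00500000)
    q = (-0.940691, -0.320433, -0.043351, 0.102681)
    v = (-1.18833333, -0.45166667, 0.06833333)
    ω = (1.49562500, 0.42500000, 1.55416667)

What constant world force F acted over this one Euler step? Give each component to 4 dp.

velocity change Δv = (0.01166667, -0.05166667, -0.03166667)
applied force F = (0.7000, -3.1000, -1.9000)

F = (0.7000, -3.1000, -1.9000)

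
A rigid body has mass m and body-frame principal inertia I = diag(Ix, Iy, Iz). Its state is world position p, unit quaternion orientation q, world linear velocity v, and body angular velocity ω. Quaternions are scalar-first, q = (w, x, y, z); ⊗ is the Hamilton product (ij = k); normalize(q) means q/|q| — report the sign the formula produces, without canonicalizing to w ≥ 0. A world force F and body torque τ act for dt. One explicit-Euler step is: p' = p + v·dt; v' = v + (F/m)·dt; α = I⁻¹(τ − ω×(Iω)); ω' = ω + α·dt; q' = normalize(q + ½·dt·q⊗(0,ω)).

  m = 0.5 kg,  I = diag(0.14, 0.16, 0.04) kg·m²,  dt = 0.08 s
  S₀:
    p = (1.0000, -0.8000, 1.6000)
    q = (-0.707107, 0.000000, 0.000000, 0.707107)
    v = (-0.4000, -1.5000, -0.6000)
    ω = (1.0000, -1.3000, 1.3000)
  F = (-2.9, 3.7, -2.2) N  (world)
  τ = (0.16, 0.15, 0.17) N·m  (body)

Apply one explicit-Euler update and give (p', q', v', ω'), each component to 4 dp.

gyro term ω×Iω = (0.2028, 0.1300, -0.0260)
angular accel α = (-0.3057, 0.1250, 4.9000)
ω + α·dt = (0.9755, -1.2900, 1.6920)
Hamilton product q⊗(0,ω) = (-0.9192391, 0.2121321, 1.6263461, -0.9192391)
q + ½dt·q⊗(0,ω), renormalized = (-0.7413, 0.0085, 0.0648, 0.6680)
a = (-5.8000, 7.4000, -4.4000)
p' = p + v·dt = (0.9680, -0.9200, 1.5520)
v + (F/m)dt = (-0.8640, -0.9080, -0.9520)

p' = (0.9680, -0.9200, 1.5520)
q' = (-0.7413, 0.0085, 0.0648, 0.6680)
v' = (-0.8640, -0.9080, -0.9520)
ω' = (0.9755, -1.2900, 1.6920)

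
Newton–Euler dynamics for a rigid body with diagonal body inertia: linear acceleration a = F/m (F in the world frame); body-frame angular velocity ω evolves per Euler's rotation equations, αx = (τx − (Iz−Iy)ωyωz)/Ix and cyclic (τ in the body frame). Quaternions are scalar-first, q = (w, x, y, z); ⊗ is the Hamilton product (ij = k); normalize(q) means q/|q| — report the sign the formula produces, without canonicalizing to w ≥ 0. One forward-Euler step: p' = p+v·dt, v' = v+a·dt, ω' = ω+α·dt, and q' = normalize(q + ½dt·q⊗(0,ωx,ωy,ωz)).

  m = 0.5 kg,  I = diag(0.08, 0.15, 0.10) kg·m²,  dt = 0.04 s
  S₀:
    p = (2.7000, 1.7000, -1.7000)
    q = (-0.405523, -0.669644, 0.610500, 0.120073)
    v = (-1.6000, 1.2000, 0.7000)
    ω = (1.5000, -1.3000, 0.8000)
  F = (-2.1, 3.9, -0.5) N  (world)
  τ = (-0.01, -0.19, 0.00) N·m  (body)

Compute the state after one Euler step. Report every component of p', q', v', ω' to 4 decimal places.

p' = (2.6360, 1.7480, -1.6720)
q' = (-0.3711, -0.6683, 0.6348, 0.1126)
v' = (-1.7680, 1.5120, 0.6600)
ω' = (1.4690, -1.3443, 0.8546)

p' = p + v·dt = (2.6360, 1.7480, -1.6720)
v' = v + a·dt = (-1.7680, 1.5120, 0.6600)
ω×(Iω) gyroscopic = (0.0520, -0.0240, -0.1365)
α = I⁻¹(τ − ω×Iω) = (-0.7750, -1.1067, 1.3650)
ω' = ω + α·dt = (1.4690, -1.3443, 0.8546)
Hamilton product q⊗(0,ω) = (1.7020576, 0.0362104, 1.2430046, -0.3696312)
q' = normalize(q + ½dt·q⊗(0,ω)) = (-0.3711, -0.6683, 0.6348, 0.1126)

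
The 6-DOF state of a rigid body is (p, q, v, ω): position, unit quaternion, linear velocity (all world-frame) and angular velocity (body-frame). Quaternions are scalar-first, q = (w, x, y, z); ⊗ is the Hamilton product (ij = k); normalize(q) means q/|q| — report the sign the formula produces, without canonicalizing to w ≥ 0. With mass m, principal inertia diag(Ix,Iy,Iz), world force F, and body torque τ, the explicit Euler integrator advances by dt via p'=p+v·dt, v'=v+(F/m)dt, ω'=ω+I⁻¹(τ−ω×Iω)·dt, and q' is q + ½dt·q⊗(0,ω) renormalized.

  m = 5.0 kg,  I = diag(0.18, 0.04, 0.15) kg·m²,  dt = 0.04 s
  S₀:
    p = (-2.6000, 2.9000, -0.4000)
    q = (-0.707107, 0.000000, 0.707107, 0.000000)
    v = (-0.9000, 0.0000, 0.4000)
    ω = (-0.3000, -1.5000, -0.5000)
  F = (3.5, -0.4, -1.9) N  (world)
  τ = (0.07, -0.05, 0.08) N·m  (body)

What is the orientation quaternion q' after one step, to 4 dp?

Hamilton product q⊗(0,ω) = (1.0606605, -0.1414214, 1.0606605, 0.5656856)
updated quaternion q' = (-0.6855, -0.0028, 0.7279, 0.0113)

q' = (-0.6855, -0.0028, 0.7279, 0.0113)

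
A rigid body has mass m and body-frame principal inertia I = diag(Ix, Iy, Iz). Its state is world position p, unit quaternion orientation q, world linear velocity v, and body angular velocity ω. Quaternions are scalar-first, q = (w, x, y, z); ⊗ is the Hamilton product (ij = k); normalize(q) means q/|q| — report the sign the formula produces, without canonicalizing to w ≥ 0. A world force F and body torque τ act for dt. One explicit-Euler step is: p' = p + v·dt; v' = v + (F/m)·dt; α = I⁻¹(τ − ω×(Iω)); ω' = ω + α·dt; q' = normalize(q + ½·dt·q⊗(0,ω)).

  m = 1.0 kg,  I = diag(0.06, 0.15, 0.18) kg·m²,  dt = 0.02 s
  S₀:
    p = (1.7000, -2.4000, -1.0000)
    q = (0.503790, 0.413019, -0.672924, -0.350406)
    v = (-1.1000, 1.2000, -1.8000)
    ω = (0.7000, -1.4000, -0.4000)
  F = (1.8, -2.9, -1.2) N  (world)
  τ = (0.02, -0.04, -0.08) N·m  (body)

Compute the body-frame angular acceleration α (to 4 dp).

α = (0.0533, -0.4907, 0.0456)

gyro term ω×Iω = (0.0168, 0.0336, -0.0882)
α = I⁻¹(τ − ω×Iω) = (0.0533, -0.4907, 0.0456)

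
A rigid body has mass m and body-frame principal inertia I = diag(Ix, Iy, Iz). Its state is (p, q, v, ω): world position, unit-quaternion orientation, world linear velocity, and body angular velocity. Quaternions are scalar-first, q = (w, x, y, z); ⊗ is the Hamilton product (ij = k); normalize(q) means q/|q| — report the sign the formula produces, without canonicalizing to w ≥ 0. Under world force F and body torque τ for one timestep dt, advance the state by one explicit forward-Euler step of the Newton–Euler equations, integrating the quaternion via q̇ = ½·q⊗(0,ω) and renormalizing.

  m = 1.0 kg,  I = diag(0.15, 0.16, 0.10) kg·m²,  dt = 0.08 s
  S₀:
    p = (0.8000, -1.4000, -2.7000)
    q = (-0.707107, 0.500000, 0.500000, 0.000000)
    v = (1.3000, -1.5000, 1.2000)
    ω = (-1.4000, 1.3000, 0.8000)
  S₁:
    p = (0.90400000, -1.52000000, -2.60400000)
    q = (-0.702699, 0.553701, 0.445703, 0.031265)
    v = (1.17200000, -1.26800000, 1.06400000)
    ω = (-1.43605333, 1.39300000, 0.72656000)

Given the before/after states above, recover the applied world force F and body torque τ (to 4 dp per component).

F = (-1.6000, 2.9000, -1.7000)
τ = (-0.1300, 0.1300, -0.1100)

Δω = ω₁−ω₀ = (-0.03605333, 0.09300000, -0.07344000)
gyro term ω₀×Iω₀ = (-0.0624, -0.0560, -0.0182)
I·α + gyro = (-0.1300, 0.1300, -0.1100)
v₁ − v₀ = (-0.12800000, 0.23200000, -0.13600000)
applied force F = (-1.6000, 2.9000, -1.7000)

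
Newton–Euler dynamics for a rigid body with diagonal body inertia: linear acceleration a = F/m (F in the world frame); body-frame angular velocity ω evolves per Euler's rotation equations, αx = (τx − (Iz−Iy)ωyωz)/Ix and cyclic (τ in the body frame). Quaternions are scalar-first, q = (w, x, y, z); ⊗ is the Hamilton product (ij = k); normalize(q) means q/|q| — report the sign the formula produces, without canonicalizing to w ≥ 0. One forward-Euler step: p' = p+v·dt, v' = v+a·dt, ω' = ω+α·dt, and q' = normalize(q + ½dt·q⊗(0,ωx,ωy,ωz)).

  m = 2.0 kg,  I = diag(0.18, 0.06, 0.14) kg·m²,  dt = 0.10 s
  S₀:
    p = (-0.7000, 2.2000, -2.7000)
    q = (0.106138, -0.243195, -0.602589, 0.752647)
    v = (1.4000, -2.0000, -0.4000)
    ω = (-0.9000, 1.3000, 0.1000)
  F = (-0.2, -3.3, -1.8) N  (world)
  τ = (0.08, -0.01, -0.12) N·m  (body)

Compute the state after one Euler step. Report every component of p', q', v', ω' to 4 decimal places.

α = I⁻¹(τ − ω×Iω) = (0.3867, -0.1067, -1.8600)
ω + α·dt = (-0.8613, 1.2893, -0.0860)
q⊗(0,ω) = (0.4892255, -1.1342242, -0.5150834, -0.8478698)
q' = normalize(q + ½dt·q⊗(0,ω)) = (0.1302, -0.2990, -0.6264, 0.7080)
new position p' = (-0.5600, 2.0000, -2.7400)
v + (F/m)dt = (1.3900, -2.1650, -0.4900)

p' = (-0.5600, 2.0000, -2.7400)
q' = (0.1302, -0.2990, -0.6264, 0.7080)
v' = (1.3900, -2.1650, -0.4900)
ω' = (-0.8613, 1.2893, -0.0860)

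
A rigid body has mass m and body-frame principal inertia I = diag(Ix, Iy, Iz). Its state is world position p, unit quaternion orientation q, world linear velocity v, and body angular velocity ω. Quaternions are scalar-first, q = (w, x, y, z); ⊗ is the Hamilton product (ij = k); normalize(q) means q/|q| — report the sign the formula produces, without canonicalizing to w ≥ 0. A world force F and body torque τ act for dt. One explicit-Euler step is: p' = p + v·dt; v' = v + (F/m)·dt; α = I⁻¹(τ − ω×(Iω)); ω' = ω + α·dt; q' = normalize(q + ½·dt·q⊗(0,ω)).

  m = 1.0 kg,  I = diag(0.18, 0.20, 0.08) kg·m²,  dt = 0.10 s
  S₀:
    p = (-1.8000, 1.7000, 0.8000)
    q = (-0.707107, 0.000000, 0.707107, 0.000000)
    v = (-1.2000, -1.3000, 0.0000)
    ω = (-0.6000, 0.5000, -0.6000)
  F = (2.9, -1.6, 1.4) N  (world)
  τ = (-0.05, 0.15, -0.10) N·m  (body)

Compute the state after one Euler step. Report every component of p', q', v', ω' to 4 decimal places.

a = (2.9000, -1.6000, 1.4000)
p' = p + v·dt = (-1.9200, 1.5700, 0.8000)
v + (F/m)dt = (-0.9100, -1.4600, 0.1400)
(τ − ω×Iω)/I = (-0.4778, 0.5700, -1.1750)
new body rate ω' = (-0.6478, 0.5570, -0.7175)
2q̇ = q⊗(0,ω) = (-0.3535535, 0.0000000, -0.3535535, 0.8485284)
q + ½dt·q⊗(0,ω), renormalized = (-0.7239, 0.0000, 0.6886, 0.0424)

p' = (-1.9200, 1.5700, 0.8000)
q' = (-0.7239, 0.0000, 0.6886, 0.0424)
v' = (-0.9100, -1.4600, 0.1400)
ω' = (-0.6478, 0.5570, -0.7175)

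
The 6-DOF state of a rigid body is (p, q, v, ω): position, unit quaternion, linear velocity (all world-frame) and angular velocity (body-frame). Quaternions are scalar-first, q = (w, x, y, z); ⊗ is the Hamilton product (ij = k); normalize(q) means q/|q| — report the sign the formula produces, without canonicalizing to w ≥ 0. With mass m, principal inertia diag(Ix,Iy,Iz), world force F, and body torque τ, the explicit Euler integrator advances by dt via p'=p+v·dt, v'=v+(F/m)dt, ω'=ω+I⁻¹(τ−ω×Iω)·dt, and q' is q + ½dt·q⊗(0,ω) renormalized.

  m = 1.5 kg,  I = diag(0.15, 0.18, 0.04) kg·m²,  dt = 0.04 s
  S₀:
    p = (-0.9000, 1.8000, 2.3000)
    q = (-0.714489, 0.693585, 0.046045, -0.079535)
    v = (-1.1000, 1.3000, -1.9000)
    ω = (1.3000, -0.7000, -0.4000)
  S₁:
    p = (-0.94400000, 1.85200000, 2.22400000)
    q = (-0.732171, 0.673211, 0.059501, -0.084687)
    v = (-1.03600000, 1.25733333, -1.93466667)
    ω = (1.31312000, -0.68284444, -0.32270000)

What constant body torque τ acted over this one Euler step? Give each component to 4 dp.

τ = (0.0100, 0.0200, 0.0500)

rate change Δω = (0.01312000, 0.01715556, 0.07730000)
I·α + gyro = (0.0100, 0.0200, 0.0500)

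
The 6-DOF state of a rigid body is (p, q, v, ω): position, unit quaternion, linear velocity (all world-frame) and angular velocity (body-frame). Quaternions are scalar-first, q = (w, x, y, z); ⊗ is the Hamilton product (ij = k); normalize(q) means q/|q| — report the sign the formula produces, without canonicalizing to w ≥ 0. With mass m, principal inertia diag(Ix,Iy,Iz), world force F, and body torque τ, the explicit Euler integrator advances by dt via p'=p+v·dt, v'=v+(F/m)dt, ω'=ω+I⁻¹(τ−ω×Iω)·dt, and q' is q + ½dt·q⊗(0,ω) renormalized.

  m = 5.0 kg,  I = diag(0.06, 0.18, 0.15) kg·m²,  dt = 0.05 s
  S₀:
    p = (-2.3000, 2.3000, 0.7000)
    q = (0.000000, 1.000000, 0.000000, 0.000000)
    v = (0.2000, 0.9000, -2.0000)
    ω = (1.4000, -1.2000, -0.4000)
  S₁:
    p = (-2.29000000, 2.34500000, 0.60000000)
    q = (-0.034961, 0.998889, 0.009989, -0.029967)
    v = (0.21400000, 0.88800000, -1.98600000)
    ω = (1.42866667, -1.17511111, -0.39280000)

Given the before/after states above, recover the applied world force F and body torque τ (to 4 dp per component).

velocity change Δv = (0.01400000, -0.01200000, 0.01400000)
F = m·Δv/dt = (1.4000, -1.2000, 1.4000)
rate change Δω = (0.02866667, 0.02488889, 0.00720000)
gyro term ω₀×Iω₀ = (-0.0144, 0.0504, -0.2016)
I·α + gyro = (0.0200, 0.1400, -0.1800)

F = (1.4000, -1.2000, 1.4000)
τ = (0.0200, 0.1400, -0.1800)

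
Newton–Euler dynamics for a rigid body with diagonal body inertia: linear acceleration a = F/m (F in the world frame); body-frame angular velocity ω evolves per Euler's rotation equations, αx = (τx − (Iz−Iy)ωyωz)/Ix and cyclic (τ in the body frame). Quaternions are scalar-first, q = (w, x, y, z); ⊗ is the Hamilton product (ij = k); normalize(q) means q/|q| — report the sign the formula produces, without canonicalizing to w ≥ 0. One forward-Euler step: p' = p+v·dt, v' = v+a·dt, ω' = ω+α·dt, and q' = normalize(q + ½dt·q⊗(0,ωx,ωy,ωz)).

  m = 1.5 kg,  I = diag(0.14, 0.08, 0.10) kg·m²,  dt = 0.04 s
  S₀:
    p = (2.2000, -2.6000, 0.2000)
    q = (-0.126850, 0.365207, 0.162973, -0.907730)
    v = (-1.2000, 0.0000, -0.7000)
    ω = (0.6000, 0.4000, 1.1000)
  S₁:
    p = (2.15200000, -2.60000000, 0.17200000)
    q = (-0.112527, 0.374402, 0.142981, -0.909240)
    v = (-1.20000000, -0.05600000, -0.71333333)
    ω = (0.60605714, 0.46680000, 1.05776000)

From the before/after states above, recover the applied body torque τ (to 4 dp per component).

rate change Δω = (0.00605714, 0.06680000, -0.04224000)
ω₀×(Iω₀) = (0.0088, 0.0264, -0.0144)
applied torque τ = (0.0300, 0.1600, -0.1200)

τ = (0.0300, 0.1600, -0.1200)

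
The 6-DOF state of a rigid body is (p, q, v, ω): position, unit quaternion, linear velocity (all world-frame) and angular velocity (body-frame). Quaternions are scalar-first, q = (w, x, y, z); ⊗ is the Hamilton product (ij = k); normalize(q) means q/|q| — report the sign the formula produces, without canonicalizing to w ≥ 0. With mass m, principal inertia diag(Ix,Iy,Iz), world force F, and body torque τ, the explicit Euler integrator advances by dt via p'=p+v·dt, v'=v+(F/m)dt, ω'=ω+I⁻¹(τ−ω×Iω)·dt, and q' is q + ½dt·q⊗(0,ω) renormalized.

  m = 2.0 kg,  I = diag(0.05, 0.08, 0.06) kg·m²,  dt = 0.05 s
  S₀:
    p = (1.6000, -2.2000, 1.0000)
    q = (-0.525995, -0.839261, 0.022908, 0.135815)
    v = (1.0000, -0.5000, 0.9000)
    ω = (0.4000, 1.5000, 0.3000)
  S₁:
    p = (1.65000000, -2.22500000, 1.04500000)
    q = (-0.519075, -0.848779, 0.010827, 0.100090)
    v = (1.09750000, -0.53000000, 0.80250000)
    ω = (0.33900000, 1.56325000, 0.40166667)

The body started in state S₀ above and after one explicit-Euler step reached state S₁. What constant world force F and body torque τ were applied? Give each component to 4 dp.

F = (3.9000, -1.2000, -3.9000)
τ = (-0.0700, 0.1000, 0.1400)

velocity change Δv = (0.09750000, -0.03000000, -0.09750000)
m·(v₁−v₀)/dt = (3.9000, -1.2000, -3.9000)
ω₁ − ω₀ = (-0.06100000, 0.06325000, 0.10166667)
precession coupling = (-0.0090, -0.0012, 0.0180)
applied torque τ = (-0.0700, 0.1000, 0.1400)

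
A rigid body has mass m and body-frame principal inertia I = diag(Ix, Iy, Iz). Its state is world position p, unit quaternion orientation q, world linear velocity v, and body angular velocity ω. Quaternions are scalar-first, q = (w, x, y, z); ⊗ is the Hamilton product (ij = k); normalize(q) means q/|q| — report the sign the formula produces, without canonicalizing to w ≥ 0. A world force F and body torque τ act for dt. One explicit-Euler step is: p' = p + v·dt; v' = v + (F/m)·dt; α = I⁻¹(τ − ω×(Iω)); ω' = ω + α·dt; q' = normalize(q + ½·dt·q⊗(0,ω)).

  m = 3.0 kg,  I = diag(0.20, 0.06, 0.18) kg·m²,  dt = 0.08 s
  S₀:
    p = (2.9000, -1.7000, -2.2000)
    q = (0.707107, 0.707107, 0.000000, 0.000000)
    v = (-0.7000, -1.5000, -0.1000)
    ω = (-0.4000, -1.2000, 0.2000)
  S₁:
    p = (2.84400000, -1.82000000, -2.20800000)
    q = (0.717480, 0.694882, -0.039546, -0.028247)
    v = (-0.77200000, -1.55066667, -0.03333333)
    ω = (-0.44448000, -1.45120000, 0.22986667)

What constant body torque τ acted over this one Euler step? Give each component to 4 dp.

Δω = ω₁−ω₀ = (-0.04448000, -0.25120000, 0.02986667)
gyro term ω₀×Iω₀ = (-0.0288, -0.0016, -0.0672)
τ = I·(Δω/dt) + ω₀×(Iω₀) = (-0.1400, -0.1900, 0.0000)

τ = (-0.1400, -0.1900, 0.0000)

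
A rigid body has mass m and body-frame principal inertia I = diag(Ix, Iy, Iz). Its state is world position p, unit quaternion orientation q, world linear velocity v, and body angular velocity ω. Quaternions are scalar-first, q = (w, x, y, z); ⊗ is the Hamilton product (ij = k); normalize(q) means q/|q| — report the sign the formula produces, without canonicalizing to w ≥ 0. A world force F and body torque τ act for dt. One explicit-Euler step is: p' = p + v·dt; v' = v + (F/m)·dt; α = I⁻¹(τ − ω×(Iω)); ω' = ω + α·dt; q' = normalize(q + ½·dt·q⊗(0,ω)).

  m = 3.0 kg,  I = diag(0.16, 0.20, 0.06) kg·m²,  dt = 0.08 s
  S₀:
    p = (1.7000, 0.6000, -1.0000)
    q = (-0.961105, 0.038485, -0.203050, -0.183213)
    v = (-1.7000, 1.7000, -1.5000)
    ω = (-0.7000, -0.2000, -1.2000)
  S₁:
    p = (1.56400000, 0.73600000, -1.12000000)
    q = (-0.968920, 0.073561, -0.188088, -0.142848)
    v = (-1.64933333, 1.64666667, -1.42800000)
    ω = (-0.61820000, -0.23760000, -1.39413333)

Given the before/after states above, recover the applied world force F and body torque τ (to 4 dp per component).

F = (1.9000, -2.0000, 2.7000)
τ = (0.1300, -0.0100, -0.1400)

ω₁ − ω₀ = (0.08180000, -0.03760000, -0.19413333)
precession coupling = (-0.0336, 0.0840, 0.0056)
applied torque τ = (0.1300, -0.0100, -0.1400)
velocity change Δv = (0.05066667, -0.05333333, 0.07200000)
m·(v₁−v₀)/dt = (1.9000, -2.0000, 2.7000)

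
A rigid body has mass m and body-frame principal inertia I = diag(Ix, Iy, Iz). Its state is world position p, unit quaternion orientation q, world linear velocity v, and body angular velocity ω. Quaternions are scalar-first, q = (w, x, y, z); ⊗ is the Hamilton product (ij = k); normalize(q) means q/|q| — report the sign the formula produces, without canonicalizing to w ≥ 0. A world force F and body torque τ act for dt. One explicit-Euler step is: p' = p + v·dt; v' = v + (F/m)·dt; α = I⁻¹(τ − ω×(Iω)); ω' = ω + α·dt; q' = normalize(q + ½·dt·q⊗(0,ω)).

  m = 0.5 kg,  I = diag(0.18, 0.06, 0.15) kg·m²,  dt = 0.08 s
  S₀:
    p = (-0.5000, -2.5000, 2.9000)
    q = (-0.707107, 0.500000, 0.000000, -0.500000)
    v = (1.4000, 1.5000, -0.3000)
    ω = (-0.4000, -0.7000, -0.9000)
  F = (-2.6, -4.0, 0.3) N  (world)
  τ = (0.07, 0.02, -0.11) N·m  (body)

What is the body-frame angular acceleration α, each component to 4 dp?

α = (0.0739, 0.1533, -0.5093)

precession coupling ω×(Iω) = (0.0567, 0.0108, -0.0336)
α = I⁻¹(τ − ω×Iω) = (0.0739, 0.1533, -0.5093)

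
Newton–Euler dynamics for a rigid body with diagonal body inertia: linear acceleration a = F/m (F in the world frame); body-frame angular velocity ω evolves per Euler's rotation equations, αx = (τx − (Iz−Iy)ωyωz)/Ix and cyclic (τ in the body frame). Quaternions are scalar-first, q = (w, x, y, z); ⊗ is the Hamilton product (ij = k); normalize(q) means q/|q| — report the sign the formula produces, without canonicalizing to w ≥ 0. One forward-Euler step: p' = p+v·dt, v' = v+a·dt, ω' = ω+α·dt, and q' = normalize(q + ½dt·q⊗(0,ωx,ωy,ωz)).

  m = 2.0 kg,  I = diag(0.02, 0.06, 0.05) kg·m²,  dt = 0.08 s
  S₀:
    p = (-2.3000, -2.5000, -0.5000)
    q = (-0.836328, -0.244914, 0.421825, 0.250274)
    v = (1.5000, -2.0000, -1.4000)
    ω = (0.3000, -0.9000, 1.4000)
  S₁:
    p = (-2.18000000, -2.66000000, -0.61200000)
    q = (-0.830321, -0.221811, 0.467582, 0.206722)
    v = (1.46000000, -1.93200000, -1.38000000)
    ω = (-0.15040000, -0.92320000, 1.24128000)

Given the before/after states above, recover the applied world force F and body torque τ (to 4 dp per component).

rate change Δω = (-0.45040000, -0.02320000, -0.15872000)
precession coupling = (0.0126, -0.0126, -0.0108)
τ = I·(Δω/dt) + ω₀×(Iω₀) = (-0.1000, -0.0300, -0.1100)
velocity change Δv = (-0.04000000, 0.06800000, 0.02000000)
m·(v₁−v₀)/dt = (-1.0000, 1.7000, 0.5000)

F = (-1.0000, 1.7000, 0.5000)
τ = (-0.1000, -0.0300, -0.1100)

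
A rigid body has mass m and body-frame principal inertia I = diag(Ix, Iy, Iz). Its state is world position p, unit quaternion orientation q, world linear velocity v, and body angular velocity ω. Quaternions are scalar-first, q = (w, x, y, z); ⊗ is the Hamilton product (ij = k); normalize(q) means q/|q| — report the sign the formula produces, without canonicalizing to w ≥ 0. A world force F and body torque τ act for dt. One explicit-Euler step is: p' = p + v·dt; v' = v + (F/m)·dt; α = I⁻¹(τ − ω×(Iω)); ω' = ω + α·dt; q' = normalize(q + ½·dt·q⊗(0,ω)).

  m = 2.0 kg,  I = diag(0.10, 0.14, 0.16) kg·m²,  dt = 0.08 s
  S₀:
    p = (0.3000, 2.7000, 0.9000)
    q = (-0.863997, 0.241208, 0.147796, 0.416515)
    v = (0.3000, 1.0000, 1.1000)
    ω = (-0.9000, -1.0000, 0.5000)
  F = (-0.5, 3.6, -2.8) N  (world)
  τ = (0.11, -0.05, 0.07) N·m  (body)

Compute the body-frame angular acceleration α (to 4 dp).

gyro term ω×Iω = (-0.0100, 0.0270, 0.0360)
(τ − ω×Iω)/I = (1.2000, -0.5500, 0.2125)

α = (1.2000, -0.5500, 0.2125)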